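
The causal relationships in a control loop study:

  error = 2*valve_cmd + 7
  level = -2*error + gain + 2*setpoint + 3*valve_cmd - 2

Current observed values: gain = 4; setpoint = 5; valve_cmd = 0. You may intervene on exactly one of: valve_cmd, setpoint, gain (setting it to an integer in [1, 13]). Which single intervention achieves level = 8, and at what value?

Intervening on valve_cmd: level = -valve_cmd - 2. Reaching 8 requires valve_cmd = -10, outside [1, 13].
Intervening on setpoint: with other inputs at their observed values, level = 2*setpoint - 12. Solving for 8 gives setpoint = 10, within [1, 13].
Intervening on gain: level = gain - 6. Reaching 8 requires gain = 14, outside [1, 13].

set setpoint = 10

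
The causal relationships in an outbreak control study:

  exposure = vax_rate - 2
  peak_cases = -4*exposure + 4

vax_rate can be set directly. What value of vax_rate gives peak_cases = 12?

Substituting into the peak_cases equation gives peak_cases = -4*vax_rate + 12.
Solve -4*vax_rate + 12 = 12: vax_rate = (12 - 12) / -4 = 0.

vax_rate = 0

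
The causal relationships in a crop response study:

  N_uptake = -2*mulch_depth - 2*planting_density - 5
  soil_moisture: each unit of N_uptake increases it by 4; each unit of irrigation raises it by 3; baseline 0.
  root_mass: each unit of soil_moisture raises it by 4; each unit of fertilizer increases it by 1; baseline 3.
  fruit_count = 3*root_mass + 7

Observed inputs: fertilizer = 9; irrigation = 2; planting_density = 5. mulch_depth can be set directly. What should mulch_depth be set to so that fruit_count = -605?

Substituting into the N_uptake equation gives N_uptake = -2*mulch_depth - 15.
soil_moisture becomes -8*mulch_depth - 54.
Substituting into the root_mass equation gives root_mass = -32*mulch_depth - 204.
Substituting into the fruit_count equation gives fruit_count = -96*mulch_depth - 605.
Solve -96*mulch_depth - 605 = -605: mulch_depth = (-605 + 605) / -96 = 0.

mulch_depth = 0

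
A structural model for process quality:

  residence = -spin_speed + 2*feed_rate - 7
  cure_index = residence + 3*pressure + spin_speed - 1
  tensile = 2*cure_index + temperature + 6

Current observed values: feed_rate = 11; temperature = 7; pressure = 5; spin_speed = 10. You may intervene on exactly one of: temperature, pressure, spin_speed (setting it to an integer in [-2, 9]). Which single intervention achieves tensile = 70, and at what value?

set temperature = 6

Intervening on temperature: with other inputs at their observed values, tensile = temperature + 64. Solving for 70 gives temperature = 6, within [-2, 9].
Intervening on pressure: tensile = 6*pressure + 41. Reaching 70 requires pressure = 29/6, not an integer.
Intervening on spin_speed: the paths from spin_speed to tensile cancel (net effect zero), leaving tensile = 71; 70 is unreachable this way.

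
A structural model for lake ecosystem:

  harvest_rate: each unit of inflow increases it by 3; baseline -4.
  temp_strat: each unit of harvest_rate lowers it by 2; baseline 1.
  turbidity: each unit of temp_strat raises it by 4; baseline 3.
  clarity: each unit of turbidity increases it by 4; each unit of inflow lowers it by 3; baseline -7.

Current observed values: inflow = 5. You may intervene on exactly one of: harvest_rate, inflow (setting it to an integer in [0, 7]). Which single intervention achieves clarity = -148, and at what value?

set inflow = 3

Intervening on harvest_rate: clarity = -32*harvest_rate + 6. Reaching -148 requires harvest_rate = 77/16, not an integer.
Intervening on inflow: with other inputs at their observed values, clarity = -99*inflow + 149. Solving for -148 gives inflow = 3, within [0, 7].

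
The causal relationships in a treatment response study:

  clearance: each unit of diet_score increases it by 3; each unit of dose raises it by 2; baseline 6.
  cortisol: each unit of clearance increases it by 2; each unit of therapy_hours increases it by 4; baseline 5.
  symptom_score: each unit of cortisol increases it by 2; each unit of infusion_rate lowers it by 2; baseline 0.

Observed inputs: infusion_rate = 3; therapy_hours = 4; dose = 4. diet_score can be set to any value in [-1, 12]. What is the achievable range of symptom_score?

80 to 236

Substituting into the clearance equation gives clearance = 3*diet_score + 14.
Substituting into the cortisol equation gives cortisol = 6*diet_score + 49.
Substituting into the symptom_score equation gives symptom_score = 12*diet_score + 92.
Linear in diet_score, so extremes are at the endpoints: diet_score = -1 gives symptom_score = 80; diet_score = 12 gives symptom_score = 236.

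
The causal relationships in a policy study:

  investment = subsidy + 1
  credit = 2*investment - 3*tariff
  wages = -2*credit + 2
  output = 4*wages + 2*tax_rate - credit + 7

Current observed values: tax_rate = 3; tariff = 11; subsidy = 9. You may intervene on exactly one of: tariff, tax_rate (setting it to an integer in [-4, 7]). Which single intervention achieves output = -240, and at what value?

Intervening on tariff: with other inputs at their observed values, output = 27*tariff - 159. Solving for -240 gives tariff = -3, within [-4, 7].
Intervening on tax_rate: output = 2*tax_rate + 132. Reaching -240 requires tax_rate = -186, outside [-4, 7].

set tariff = -3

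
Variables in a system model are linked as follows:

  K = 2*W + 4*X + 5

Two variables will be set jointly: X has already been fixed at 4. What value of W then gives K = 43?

W = 11

With X held at 4:
Substituting into the K equation gives K = 2*W + 21.
Solve 2*W + 21 = 43: W = (43 - 21) / 2 = 11.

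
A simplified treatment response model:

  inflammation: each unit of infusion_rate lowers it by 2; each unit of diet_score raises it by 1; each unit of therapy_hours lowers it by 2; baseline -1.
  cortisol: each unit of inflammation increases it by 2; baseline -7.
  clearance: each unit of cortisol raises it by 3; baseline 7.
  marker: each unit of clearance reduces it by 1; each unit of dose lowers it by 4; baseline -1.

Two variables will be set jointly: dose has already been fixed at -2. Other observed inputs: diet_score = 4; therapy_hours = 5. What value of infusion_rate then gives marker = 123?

infusion_rate = 5

With dose held at -2:
Substituting into the inflammation equation gives inflammation = -2*infusion_rate - 7.
This gives cortisol = -4*infusion_rate - 21.
Substituting into the clearance equation gives clearance = -12*infusion_rate - 56.
Substituting into the marker equation gives marker = 12*infusion_rate + 63.
Solve 12*infusion_rate + 63 = 123: infusion_rate = (123 - 63) / 12 = 5.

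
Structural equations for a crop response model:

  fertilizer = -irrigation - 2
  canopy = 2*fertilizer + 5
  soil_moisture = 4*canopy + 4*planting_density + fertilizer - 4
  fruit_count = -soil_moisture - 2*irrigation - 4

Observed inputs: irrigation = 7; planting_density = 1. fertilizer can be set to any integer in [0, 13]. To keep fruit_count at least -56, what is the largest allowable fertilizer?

Intervening on fertilizer fixes its value directly, overriding its dependence on irrigation.
Substituting into the soil_moisture equation gives soil_moisture = 9*fertilizer + 20.
fruit_count becomes -9*fertilizer - 38.
Require -9*fertilizer - 38 ≥ -56, so fertilizer ≤ 2.
The largest integer in [0, 13] satisfying this is 2.

fertilizer = 2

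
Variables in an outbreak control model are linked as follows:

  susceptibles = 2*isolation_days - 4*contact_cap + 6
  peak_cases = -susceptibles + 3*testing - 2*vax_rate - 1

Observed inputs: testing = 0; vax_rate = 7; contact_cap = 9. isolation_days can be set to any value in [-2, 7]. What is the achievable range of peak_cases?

Substituting into the susceptibles equation gives susceptibles = 2*isolation_days - 30.
So peak_cases = -2*isolation_days + 15.
Linear in isolation_days, so extremes are at the endpoints: isolation_days = -2 gives peak_cases = 19; isolation_days = 7 gives peak_cases = 1.

1 to 19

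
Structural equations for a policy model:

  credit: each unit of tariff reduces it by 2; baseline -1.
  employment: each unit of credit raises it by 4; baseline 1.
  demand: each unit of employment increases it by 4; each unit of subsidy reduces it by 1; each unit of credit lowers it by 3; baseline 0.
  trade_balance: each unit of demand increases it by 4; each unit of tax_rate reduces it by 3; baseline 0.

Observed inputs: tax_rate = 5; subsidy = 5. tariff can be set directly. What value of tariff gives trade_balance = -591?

tariff = 5

Substituting into the employment equation gives employment = -8*tariff - 3.
Substituting into the demand equation gives demand = -26*tariff - 14.
Substituting into the trade_balance equation gives trade_balance = -104*tariff - 71.
Solve -104*tariff - 71 = -591: tariff = (-591 + 71) / -104 = 5.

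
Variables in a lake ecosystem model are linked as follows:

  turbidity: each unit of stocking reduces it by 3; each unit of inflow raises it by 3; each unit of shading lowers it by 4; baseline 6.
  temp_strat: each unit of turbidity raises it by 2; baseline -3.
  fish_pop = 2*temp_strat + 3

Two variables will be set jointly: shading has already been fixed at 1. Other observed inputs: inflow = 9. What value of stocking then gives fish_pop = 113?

stocking = 0

With shading held at 1:
Substituting into the turbidity equation gives turbidity = -3*stocking + 29.
Substituting into the temp_strat equation gives temp_strat = -6*stocking + 55.
Substituting into the fish_pop equation gives fish_pop = -12*stocking + 113.
Solve -12*stocking + 113 = 113: stocking = (113 - 113) / -12 = 0.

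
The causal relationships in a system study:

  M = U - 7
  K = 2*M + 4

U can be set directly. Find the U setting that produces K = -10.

Substituting into the K equation gives K = 2*U - 10.
Solve 2*U - 10 = -10: U = (-10 + 10) / 2 = 0.

U = 0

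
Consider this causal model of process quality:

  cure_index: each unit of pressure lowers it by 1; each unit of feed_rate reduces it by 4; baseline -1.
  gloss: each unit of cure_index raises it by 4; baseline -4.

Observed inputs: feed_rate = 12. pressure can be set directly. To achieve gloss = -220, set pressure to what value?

pressure = 5

Substituting into the cure_index equation gives cure_index = -pressure - 49.
Substituting into the gloss equation gives gloss = -4*pressure - 200.
Solve -4*pressure - 200 = -220: pressure = (-220 + 200) / -4 = 5.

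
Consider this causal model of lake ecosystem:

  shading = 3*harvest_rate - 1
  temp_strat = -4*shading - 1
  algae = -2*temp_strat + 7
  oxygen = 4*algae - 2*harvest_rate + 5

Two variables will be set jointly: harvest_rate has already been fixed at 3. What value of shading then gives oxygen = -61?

shading = -3

With harvest_rate held at 3:
Intervening on shading fixes its value directly, overriding its dependence on harvest_rate.
Substituting into the algae equation gives algae = 8*shading + 9.
Substituting into the oxygen equation gives oxygen = 32*shading + 35.
Solve 32*shading + 35 = -61: shading = (-61 - 35) / 32 = -3.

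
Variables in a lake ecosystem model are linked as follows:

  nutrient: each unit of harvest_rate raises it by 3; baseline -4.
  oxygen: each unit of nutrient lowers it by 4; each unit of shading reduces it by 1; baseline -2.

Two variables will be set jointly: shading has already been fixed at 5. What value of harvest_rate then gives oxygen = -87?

With shading held at 5:
Substituting into the oxygen equation gives oxygen = -12*harvest_rate + 9.
Solve -12*harvest_rate + 9 = -87: harvest_rate = (-87 - 9) / -12 = 8.

harvest_rate = 8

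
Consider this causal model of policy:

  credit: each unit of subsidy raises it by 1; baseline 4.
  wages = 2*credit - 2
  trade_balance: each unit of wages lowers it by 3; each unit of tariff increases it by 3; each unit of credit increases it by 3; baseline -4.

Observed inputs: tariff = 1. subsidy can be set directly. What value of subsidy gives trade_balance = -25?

Substituting into the wages equation gives wages = 2*subsidy + 6.
Substituting into the trade_balance equation gives trade_balance = -3*subsidy - 7.
Solve -3*subsidy - 7 = -25: subsidy = (-25 + 7) / -3 = 6.

subsidy = 6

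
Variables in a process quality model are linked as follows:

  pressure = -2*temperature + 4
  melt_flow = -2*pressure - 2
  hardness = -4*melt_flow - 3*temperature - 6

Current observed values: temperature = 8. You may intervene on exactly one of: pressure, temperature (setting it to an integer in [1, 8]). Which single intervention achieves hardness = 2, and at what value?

set pressure = 3

Intervening on pressure: with other inputs at their observed values, hardness = 8*pressure - 22. Solving for 2 gives pressure = 3, within [1, 8].
Intervening on temperature: hardness = -19*temperature + 34. Reaching 2 requires temperature = 32/19, not an integer.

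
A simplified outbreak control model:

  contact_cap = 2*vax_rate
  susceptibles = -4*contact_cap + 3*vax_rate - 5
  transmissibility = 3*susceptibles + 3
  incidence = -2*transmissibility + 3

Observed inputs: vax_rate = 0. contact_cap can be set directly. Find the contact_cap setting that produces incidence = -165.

Intervening on contact_cap fixes its value directly, overriding its dependence on vax_rate.
Substituting into the susceptibles equation gives susceptibles = -4*contact_cap - 5.
This gives transmissibility = -12*contact_cap - 12.
incidence becomes 24*contact_cap + 27.
Solve 24*contact_cap + 27 = -165: contact_cap = (-165 - 27) / 24 = -8.

contact_cap = -8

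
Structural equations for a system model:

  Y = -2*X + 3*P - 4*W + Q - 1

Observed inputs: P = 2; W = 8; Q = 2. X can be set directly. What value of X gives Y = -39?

X = 7

Substituting into the Y equation gives Y = -2*X - 25.
Solve -2*X - 25 = -39: X = (-39 + 25) / -2 = 7.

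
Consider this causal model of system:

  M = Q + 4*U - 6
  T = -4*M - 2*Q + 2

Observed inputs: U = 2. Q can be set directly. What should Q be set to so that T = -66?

Substituting into the M equation gives M = Q + 2.
This gives T = -6*Q - 6.
Solve -6*Q - 6 = -66: Q = (-66 + 6) / -6 = 10.

Q = 10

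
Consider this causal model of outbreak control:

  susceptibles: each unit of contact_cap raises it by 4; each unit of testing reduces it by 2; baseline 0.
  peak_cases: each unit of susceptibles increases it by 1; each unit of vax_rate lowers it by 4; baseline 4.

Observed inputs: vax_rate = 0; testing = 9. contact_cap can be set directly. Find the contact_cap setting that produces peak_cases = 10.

contact_cap = 6

Substituting into the susceptibles equation gives susceptibles = 4*contact_cap - 18.
Substituting into the peak_cases equation gives peak_cases = 4*contact_cap - 14.
Solve 4*contact_cap - 14 = 10: contact_cap = (10 + 14) / 4 = 6.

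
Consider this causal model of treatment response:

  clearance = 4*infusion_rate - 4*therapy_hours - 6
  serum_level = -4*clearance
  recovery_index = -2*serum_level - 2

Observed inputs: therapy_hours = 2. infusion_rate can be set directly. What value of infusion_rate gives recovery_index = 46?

infusion_rate = 5

Substituting into the clearance equation gives clearance = 4*infusion_rate - 14.
Substituting into the serum_level equation gives serum_level = -16*infusion_rate + 56.
recovery_index becomes 32*infusion_rate - 114.
Solve 32*infusion_rate - 114 = 46: infusion_rate = (46 + 114) / 32 = 5.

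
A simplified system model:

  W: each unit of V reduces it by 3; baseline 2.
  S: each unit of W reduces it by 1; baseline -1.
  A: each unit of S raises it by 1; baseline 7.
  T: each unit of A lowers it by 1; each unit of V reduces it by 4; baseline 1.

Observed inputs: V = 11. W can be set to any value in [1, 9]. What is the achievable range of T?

Intervening on W fixes its value directly, overriding its dependence on V.
Substituting into the A equation gives A = -W + 6.
So T = W - 49.
Linear in W, so extremes are at the endpoints: W = 1 gives T = -48; W = 9 gives T = -40.

-48 to -40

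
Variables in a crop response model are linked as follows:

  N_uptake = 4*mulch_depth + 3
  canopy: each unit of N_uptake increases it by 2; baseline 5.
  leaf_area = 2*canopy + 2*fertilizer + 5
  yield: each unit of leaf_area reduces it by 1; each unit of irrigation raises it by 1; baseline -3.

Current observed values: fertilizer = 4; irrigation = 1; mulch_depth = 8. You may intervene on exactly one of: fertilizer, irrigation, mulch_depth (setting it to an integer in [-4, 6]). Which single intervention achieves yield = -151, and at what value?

set fertilizer = -3

Intervening on fertilizer: with other inputs at their observed values, yield = -2*fertilizer - 157. Solving for -151 gives fertilizer = -3, within [-4, 6].
Intervening on irrigation: yield = irrigation - 166. Reaching -151 requires irrigation = 15, outside [-4, 6].
Intervening on mulch_depth: yield = -16*mulch_depth - 37. Reaching -151 requires mulch_depth = 57/8, not an integer.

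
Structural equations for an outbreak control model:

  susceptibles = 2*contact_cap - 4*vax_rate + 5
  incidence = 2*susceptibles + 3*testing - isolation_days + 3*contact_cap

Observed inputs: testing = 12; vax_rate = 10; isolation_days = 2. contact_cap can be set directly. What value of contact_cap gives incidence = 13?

Substituting into the susceptibles equation gives susceptibles = 2*contact_cap - 35.
Substituting into the incidence equation gives incidence = 7*contact_cap - 36.
Solve 7*contact_cap - 36 = 13: contact_cap = (13 + 36) / 7 = 7.

contact_cap = 7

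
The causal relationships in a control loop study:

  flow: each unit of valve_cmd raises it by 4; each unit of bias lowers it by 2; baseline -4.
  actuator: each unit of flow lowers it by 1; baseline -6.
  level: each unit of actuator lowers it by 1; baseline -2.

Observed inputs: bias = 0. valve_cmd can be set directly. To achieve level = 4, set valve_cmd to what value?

valve_cmd = 1

Substituting into the flow equation gives flow = 4*valve_cmd - 4.
So actuator = -4*valve_cmd - 2.
Substituting into the level equation gives level = 4*valve_cmd.
Solve 4*valve_cmd = 4: valve_cmd = 4 / 4 = 1.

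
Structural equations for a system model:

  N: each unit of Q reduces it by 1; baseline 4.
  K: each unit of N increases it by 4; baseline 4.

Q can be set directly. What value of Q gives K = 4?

Substituting into the K equation gives K = -4*Q + 20.
Solve -4*Q + 20 = 4: Q = (4 - 20) / -4 = 4.

Q = 4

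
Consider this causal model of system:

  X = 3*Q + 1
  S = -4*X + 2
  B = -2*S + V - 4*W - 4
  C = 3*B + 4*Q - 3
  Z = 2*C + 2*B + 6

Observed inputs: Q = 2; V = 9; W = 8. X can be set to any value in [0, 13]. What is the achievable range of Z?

Intervening on X fixes its value directly, overriding its dependence on Q.
Substituting into the B equation gives B = 8*X - 31.
Substituting into the C equation gives C = 24*X - 88.
Substituting into the Z equation gives Z = 64*X - 232.
Linear in X, so extremes are at the endpoints: X = 0 gives Z = -232; X = 13 gives Z = 600.

-232 to 600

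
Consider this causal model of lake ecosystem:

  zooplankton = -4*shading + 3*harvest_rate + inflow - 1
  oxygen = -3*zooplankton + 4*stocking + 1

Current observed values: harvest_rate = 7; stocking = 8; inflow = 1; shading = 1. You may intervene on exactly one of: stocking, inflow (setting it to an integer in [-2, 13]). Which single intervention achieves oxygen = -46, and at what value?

set stocking = 1

Intervening on stocking: with other inputs at their observed values, oxygen = 4*stocking - 50. Solving for -46 gives stocking = 1, within [-2, 13].
Intervening on inflow: oxygen = -3*inflow - 15. Reaching -46 requires inflow = 31/3, not an integer.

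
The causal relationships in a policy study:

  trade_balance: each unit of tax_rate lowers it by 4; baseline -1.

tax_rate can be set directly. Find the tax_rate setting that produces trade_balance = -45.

Solve -4*tax_rate - 1 = -45: tax_rate = (-45 + 1) / -4 = 11.

tax_rate = 11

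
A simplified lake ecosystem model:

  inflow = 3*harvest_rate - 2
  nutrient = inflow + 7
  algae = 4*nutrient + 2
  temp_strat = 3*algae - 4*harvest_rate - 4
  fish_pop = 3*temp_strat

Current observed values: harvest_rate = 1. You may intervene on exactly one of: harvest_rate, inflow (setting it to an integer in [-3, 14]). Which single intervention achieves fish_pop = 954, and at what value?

set harvest_rate = 8

Intervening on harvest_rate: with other inputs at their observed values, fish_pop = 96*harvest_rate + 186. Solving for 954 gives harvest_rate = 8, within [-3, 14].
Intervening on inflow: fish_pop = 36*inflow + 246. Reaching 954 requires inflow = 59/3, not an integer.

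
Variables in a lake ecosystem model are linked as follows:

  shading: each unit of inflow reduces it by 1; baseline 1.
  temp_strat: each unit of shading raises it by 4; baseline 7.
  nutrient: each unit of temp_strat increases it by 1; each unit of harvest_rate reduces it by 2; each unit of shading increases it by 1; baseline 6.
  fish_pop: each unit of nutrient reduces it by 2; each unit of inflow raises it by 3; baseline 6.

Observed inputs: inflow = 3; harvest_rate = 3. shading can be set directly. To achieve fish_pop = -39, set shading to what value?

Intervening on shading fixes its value directly, overriding its dependence on inflow.
Substituting into the nutrient equation gives nutrient = 5*shading + 7.
This gives fish_pop = -10*shading + 1.
Solve -10*shading + 1 = -39: shading = (-39 - 1) / -10 = 4.

shading = 4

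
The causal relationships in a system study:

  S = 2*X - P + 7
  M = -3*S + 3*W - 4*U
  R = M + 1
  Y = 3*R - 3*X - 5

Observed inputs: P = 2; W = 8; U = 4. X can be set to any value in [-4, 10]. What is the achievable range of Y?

-233 to 61

Substituting into the S equation gives S = 2*X + 5.
Substituting into the M equation gives M = -6*X - 7.
So R = -6*X - 6.
Substituting into the Y equation gives Y = -21*X - 23.
Linear in X, so extremes are at the endpoints: X = -4 gives Y = 61; X = 10 gives Y = -233.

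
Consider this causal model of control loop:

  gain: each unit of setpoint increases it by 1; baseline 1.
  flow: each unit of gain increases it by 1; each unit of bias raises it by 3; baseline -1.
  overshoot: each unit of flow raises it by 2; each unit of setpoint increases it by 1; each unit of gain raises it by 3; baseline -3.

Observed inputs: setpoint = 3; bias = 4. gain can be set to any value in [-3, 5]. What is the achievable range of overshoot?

7 to 47

Intervening on gain fixes its value directly, overriding its dependence on setpoint.
Substituting into the flow equation gives flow = gain + 11.
So overshoot = 5*gain + 22.
Linear in gain, so extremes are at the endpoints: gain = -3 gives overshoot = 7; gain = 5 gives overshoot = 47.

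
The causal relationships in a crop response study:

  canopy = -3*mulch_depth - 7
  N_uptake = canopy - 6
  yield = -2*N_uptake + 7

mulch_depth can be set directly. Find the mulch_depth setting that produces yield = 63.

Substituting into the N_uptake equation gives N_uptake = -3*mulch_depth - 13.
So yield = 6*mulch_depth + 33.
Solve 6*mulch_depth + 33 = 63: mulch_depth = (63 - 33) / 6 = 5.

mulch_depth = 5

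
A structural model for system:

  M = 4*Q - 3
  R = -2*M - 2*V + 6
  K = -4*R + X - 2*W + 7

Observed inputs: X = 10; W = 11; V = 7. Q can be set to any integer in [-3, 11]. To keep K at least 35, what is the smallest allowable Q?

Substituting into the R equation gives R = -8*Q - 2.
K becomes 32*Q + 3.
Require 32*Q + 3 ≥ 35, so Q ≥ 1.
The smallest integer in [-3, 11] satisfying this is 1.

Q = 1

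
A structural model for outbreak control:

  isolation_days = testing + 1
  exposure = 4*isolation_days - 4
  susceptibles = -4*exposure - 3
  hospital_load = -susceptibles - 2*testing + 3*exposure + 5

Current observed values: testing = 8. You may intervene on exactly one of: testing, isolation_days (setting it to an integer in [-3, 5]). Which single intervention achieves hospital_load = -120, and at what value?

Intervening on testing: hospital_load = 26*testing + 8. Reaching -120 requires testing = -64/13, not an integer.
Intervening on isolation_days: with other inputs at their observed values, hospital_load = 28*isolation_days - 36. Solving for -120 gives isolation_days = -3, within [-3, 5].

set isolation_days = -3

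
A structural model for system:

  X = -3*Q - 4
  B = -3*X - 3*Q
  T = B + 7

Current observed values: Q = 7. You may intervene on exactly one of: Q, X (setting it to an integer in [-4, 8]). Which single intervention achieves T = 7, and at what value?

Intervening on Q: with other inputs at their observed values, T = 6*Q + 19. Solving for 7 gives Q = -2, within [-4, 8].
Intervening on X: T = -3*X - 14. Reaching 7 requires X = -7, outside [-4, 8].

set Q = -2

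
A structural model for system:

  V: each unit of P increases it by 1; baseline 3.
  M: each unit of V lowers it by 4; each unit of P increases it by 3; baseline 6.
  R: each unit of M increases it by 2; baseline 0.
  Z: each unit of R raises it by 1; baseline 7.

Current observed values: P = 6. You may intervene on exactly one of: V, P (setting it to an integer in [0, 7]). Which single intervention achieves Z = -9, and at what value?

Intervening on V: Z = -8*V + 55. Reaching -9 requires V = 8, outside [0, 7].
Intervening on P: with other inputs at their observed values, Z = -2*P - 5. Solving for -9 gives P = 2, within [0, 7].

set P = 2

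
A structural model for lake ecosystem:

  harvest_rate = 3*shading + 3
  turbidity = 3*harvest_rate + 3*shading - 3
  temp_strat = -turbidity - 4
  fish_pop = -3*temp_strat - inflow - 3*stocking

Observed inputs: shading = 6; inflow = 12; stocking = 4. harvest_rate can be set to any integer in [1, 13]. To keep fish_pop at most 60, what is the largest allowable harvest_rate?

harvest_rate = 3

Intervening on harvest_rate fixes its value directly, overriding its dependence on shading.
Substituting into the turbidity equation gives turbidity = 3*harvest_rate + 15.
Substituting into the temp_strat equation gives temp_strat = -3*harvest_rate - 19.
Substituting into the fish_pop equation gives fish_pop = 9*harvest_rate + 33.
Require 9*harvest_rate + 33 ≤ 60, so harvest_rate ≤ 3.
The largest integer in [1, 13] satisfying this is 3.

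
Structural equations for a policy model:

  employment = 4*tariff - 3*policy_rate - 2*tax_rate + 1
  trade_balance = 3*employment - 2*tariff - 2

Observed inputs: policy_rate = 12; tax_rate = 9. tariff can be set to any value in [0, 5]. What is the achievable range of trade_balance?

-161 to -111

Substituting into the employment equation gives employment = 4*tariff - 53.
So trade_balance = 10*tariff - 161.
Linear in tariff, so extremes are at the endpoints: tariff = 0 gives trade_balance = -161; tariff = 5 gives trade_balance = -111.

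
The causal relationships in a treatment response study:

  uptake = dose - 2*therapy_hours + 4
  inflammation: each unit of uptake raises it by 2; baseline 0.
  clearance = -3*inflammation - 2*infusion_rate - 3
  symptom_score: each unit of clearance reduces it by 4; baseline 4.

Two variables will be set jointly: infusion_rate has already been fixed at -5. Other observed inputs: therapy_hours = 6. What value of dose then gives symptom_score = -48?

dose = 7

With infusion_rate held at -5:
Substituting into the uptake equation gives uptake = dose - 8.
Substituting into the inflammation equation gives inflammation = 2*dose - 16.
So clearance = -6*dose + 55.
symptom_score becomes 24*dose - 216.
Solve 24*dose - 216 = -48: dose = (-48 + 216) / 24 = 7.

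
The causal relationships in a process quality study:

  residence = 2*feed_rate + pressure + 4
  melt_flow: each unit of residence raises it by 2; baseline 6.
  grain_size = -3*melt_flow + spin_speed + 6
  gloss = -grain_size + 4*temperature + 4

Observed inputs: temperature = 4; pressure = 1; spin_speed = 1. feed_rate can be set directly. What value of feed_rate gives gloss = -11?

Substituting into the residence equation gives residence = 2*feed_rate + 5.
This gives melt_flow = 4*feed_rate + 16.
Substituting into the grain_size equation gives grain_size = -12*feed_rate - 41.
gloss becomes 12*feed_rate + 61.
Solve 12*feed_rate + 61 = -11: feed_rate = (-11 - 61) / 12 = -6.

feed_rate = -6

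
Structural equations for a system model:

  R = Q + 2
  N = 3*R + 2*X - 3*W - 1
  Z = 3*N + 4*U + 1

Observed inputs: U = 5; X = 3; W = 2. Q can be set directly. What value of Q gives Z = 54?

Substituting into the N equation gives N = 3*Q + 5.
Substituting into the Z equation gives Z = 9*Q + 36.
Solve 9*Q + 36 = 54: Q = (54 - 36) / 9 = 2.

Q = 2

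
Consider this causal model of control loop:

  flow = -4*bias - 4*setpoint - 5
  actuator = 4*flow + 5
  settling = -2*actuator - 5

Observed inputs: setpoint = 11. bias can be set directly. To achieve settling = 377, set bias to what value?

Substituting into the flow equation gives flow = -4*bias - 49.
So actuator = -16*bias - 191.
Substituting into the settling equation gives settling = 32*bias + 377.
Solve 32*bias + 377 = 377: bias = (377 - 377) / 32 = 0.

bias = 0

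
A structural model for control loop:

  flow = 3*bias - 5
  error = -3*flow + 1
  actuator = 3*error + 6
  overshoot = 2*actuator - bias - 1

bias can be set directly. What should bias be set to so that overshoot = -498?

Substituting into the error equation gives error = -9*bias + 16.
Substituting into the actuator equation gives actuator = -27*bias + 54.
So overshoot = -55*bias + 107.
Solve -55*bias + 107 = -498: bias = (-498 - 107) / -55 = 11.

bias = 11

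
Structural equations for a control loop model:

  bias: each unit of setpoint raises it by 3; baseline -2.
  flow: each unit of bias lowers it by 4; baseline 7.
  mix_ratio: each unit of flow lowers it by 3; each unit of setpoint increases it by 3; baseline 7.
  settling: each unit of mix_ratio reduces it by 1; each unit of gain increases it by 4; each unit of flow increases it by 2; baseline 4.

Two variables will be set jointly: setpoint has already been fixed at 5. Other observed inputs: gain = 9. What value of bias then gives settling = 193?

bias = -7

With setpoint held at 5:
Intervening on bias fixes its value directly, overriding its dependence on setpoint.
Substituting into the mix_ratio equation gives mix_ratio = 12*bias + 1.
Substituting into the settling equation gives settling = -20*bias + 53.
Solve -20*bias + 53 = 193: bias = (193 - 53) / -20 = -7.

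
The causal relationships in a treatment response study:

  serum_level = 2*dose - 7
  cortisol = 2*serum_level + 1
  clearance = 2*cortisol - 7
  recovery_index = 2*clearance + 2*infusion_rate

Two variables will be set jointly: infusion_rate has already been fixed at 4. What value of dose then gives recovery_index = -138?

dose = -5

With infusion_rate held at 4:
Substituting into the cortisol equation gives cortisol = 4*dose - 13.
clearance becomes 8*dose - 33.
Substituting into the recovery_index equation gives recovery_index = 16*dose - 58.
Solve 16*dose - 58 = -138: dose = (-138 + 58) / 16 = -5.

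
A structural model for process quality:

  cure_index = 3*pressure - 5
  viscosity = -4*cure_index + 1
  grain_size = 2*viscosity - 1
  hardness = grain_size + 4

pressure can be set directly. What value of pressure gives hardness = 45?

Substituting into the viscosity equation gives viscosity = -12*pressure + 21.
This gives grain_size = -24*pressure + 41.
Substituting into the hardness equation gives hardness = -24*pressure + 45.
Solve -24*pressure + 45 = 45: pressure = (45 - 45) / -24 = 0.

pressure = 0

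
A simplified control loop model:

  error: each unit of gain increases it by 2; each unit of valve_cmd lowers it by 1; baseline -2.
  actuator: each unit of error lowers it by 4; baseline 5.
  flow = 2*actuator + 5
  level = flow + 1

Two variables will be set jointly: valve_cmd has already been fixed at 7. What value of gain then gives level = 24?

With valve_cmd held at 7:
Substituting into the error equation gives error = 2*gain - 9.
Substituting into the actuator equation gives actuator = -8*gain + 41.
flow becomes -16*gain + 87.
Substituting into the level equation gives level = -16*gain + 88.
Solve -16*gain + 88 = 24: gain = (24 - 88) / -16 = 4.

gain = 4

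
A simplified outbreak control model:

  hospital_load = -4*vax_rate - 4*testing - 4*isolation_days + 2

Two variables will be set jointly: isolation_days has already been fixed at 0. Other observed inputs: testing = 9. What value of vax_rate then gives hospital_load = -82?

With isolation_days held at 0:
Substituting into the hospital_load equation gives hospital_load = -4*vax_rate - 34.
Solve -4*vax_rate - 34 = -82: vax_rate = (-82 + 34) / -4 = 12.

vax_rate = 12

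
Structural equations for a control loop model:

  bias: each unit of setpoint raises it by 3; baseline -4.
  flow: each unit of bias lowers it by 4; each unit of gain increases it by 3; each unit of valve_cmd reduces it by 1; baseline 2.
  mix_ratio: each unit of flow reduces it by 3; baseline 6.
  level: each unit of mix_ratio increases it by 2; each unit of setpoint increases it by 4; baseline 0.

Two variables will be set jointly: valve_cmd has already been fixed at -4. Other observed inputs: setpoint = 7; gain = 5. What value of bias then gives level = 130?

With valve_cmd held at -4:
Intervening on bias fixes its value directly, overriding its dependence on setpoint.
Substituting into the flow equation gives flow = -4*bias + 21.
Substituting into the mix_ratio equation gives mix_ratio = 12*bias - 57.
Substituting into the level equation gives level = 24*bias - 86.
Solve 24*bias - 86 = 130: bias = (130 + 86) / 24 = 9.

bias = 9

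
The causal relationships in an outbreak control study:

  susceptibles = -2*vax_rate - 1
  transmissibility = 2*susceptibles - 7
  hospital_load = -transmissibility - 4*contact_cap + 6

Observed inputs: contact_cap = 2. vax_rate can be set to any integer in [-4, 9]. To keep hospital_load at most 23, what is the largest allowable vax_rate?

vax_rate = 4

Substituting into the transmissibility equation gives transmissibility = -4*vax_rate - 9.
Substituting into the hospital_load equation gives hospital_load = 4*vax_rate + 7.
Require 4*vax_rate + 7 ≤ 23, so vax_rate ≤ 4.
The largest integer in [-4, 9] satisfying this is 4.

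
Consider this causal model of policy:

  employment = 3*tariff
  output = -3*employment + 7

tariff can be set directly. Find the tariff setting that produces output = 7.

tariff = 0

Substituting into the output equation gives output = -9*tariff + 7.
Solve -9*tariff + 7 = 7: tariff = (7 - 7) / -9 = 0.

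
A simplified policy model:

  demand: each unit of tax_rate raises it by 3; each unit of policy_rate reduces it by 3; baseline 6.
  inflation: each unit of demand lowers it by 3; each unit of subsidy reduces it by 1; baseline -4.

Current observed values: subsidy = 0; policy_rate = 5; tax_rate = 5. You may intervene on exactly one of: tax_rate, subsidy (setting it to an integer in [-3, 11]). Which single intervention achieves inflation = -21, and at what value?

set subsidy = -1

Intervening on tax_rate: inflation = -9*tax_rate + 23. Reaching -21 requires tax_rate = 44/9, not an integer.
Intervening on subsidy: with other inputs at their observed values, inflation = -subsidy - 22. Solving for -21 gives subsidy = -1, within [-3, 11].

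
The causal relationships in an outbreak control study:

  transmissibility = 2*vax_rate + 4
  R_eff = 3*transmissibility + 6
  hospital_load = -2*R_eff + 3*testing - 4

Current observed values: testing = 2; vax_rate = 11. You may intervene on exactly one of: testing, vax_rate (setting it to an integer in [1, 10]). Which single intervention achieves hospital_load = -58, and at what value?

Intervening on testing: hospital_load = 3*testing - 172. Reaching -58 requires testing = 38, outside [1, 10].
Intervening on vax_rate: with other inputs at their observed values, hospital_load = -12*vax_rate - 34. Solving for -58 gives vax_rate = 2, within [1, 10].

set vax_rate = 2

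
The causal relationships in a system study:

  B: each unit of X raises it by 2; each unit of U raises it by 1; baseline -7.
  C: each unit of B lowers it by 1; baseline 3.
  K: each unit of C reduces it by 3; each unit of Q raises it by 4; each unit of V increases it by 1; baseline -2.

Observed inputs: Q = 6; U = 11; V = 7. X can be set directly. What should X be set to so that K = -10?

X = -7

Substituting into the B equation gives B = 2*X + 4.
Substituting into the C equation gives C = -2*X - 1.
This gives K = 6*X + 32.
Solve 6*X + 32 = -10: X = (-10 - 32) / 6 = -7.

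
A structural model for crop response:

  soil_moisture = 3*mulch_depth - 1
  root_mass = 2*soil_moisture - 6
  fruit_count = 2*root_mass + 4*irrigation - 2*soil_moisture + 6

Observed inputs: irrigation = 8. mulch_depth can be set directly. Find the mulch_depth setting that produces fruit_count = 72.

Substituting into the root_mass equation gives root_mass = 6*mulch_depth - 8.
Substituting into the fruit_count equation gives fruit_count = 6*mulch_depth + 24.
Solve 6*mulch_depth + 24 = 72: mulch_depth = (72 - 24) / 6 = 8.

mulch_depth = 8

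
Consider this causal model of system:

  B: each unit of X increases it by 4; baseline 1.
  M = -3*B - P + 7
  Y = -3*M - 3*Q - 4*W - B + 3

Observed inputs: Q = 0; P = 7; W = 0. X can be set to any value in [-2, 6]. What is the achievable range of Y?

Substituting into the M equation gives M = -12*X - 3.
This gives Y = 32*X + 11.
Linear in X, so extremes are at the endpoints: X = -2 gives Y = -53; X = 6 gives Y = 203.

-53 to 203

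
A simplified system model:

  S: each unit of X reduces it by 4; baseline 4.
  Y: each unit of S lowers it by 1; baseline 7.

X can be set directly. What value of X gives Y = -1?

X = -1

Substituting into the Y equation gives Y = 4*X + 3.
Solve 4*X + 3 = -1: X = (-1 - 3) / 4 = -1.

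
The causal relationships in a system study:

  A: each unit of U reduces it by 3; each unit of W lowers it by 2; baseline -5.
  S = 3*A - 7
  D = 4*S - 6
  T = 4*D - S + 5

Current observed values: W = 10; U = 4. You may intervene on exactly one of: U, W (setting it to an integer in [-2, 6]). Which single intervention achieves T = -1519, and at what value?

Intervening on U: with other inputs at their observed values, T = -135*U - 1249. Solving for -1519 gives U = 2, within [-2, 6].
Intervening on W: T = -90*W - 889. Reaching -1519 requires W = 7, outside [-2, 6].

set U = 2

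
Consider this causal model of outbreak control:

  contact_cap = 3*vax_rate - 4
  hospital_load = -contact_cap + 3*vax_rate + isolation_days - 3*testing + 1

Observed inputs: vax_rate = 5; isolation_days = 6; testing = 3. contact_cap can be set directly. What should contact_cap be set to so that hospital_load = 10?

contact_cap = 3

Intervening on contact_cap fixes its value directly, overriding its dependence on vax_rate.
Substituting into the hospital_load equation gives hospital_load = -contact_cap + 13.
Solve -contact_cap + 13 = 10: contact_cap = (10 - 13) / -1 = 3.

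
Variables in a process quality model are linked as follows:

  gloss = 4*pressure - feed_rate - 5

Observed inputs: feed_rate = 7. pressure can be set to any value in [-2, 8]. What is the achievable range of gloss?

-20 to 20

Substituting into the gloss equation gives gloss = 4*pressure - 12.
Linear in pressure, so extremes are at the endpoints: pressure = -2 gives gloss = -20; pressure = 8 gives gloss = 20.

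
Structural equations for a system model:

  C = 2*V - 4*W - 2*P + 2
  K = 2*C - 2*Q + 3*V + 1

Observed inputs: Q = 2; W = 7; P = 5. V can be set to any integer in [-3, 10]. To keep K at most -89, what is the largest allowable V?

V = -2

Substituting into the C equation gives C = 2*V - 36.
This gives K = 7*V - 75.
Require 7*V - 75 ≤ -89, so V ≤ -2.
The largest integer in [-3, 10] satisfying this is -2.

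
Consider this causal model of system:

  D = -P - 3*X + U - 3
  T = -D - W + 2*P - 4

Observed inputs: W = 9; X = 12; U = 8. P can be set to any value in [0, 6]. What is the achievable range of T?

Substituting into the D equation gives D = -P - 31.
T becomes 3*P + 18.
Linear in P, so extremes are at the endpoints: P = 0 gives T = 18; P = 6 gives T = 36.

18 to 36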